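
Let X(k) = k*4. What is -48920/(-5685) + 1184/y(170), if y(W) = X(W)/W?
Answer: 346336/1137 ≈ 304.60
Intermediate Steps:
X(k) = 4*k
y(W) = 4 (y(W) = (4*W)/W = 4)
-48920/(-5685) + 1184/y(170) = -48920/(-5685) + 1184/4 = -48920*(-1/5685) + 1184*(¼) = 9784/1137 + 296 = 346336/1137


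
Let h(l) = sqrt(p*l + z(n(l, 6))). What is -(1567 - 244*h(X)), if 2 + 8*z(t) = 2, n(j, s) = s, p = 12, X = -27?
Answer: -1567 + 4392*I ≈ -1567.0 + 4392.0*I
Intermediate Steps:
z(t) = 0 (z(t) = -1/4 + (1/8)*2 = -1/4 + 1/4 = 0)
h(l) = 2*sqrt(3)*sqrt(l) (h(l) = sqrt(12*l + 0) = sqrt(12*l) = 2*sqrt(3)*sqrt(l))
-(1567 - 244*h(X)) = -(1567 - 488*sqrt(3)*sqrt(-27)) = -(1567 - 488*sqrt(3)*3*I*sqrt(3)) = -(1567 - 4392*I) = -1567 + 4392*I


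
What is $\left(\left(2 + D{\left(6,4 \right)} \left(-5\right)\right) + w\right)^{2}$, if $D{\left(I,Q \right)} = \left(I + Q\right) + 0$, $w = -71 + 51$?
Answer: $4624$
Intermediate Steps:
$w = -20$
$D{\left(I,Q \right)} = I + Q$
$\left(\left(2 + D{\left(6,4 \right)} \left(-5\right)\right) + w\right)^{2} = \left(\left(2 + \left(6 + 4\right) \left(-5\right)\right) - 20\right)^{2} = \left(\left(2 + 10 \left(-5\right)\right) - 20\right)^{2} = \left(\left(2 - 50\right) - 20\right)^{2} = \left(-48 - 20\right)^{2} = \left(-68\right)^{2} = 4624$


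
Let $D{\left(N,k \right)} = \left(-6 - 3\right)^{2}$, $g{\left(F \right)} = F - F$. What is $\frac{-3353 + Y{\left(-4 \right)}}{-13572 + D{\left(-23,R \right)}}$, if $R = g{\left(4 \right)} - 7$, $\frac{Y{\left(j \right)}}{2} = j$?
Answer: $\frac{3361}{13491} \approx 0.24913$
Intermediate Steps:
$Y{\left(j \right)} = 2 j$
$g{\left(F \right)} = 0$
$R = -7$ ($R = 0 - 7 = -7$)
$D{\left(N,k \right)} = 81$ ($D{\left(N,k \right)} = \left(-9\right)^{2} = 81$)
$\frac{-3353 + Y{\left(-4 \right)}}{-13572 + D{\left(-23,R \right)}} = \frac{-3353 + 2 \left(-4\right)}{-13572 + 81} = \frac{-3353 - 8}{-13491} = \left(-3361\right) \left(- \frac{1}{13491}\right) = \frac{3361}{13491}$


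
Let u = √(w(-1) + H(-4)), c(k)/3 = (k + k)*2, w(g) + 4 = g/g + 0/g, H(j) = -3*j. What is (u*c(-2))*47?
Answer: -3384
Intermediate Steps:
w(g) = -3 (w(g) = -4 + (g/g + 0/g) = -4 + (1 + 0) = -4 + 1 = -3)
c(k) = 12*k (c(k) = 3*((k + k)*2) = 3*((2*k)*2) = 3*(4*k) = 12*k)
u = 3 (u = √(-3 - 3*(-4)) = √(-3 + 12) = √9 = 3)
(u*c(-2))*47 = (3*(12*(-2)))*47 = (3*(-24))*47 = -72*47 = -3384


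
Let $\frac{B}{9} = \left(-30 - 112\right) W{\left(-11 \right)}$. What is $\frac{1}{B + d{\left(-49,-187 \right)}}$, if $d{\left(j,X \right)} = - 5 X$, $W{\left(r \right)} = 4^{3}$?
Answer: $- \frac{1}{80857} \approx -1.2368 \cdot 10^{-5}$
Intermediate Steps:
$W{\left(r \right)} = 64$
$B = -81792$ ($B = 9 \left(-30 - 112\right) 64 = 9 \left(\left(-142\right) 64\right) = 9 \left(-9088\right) = -81792$)
$\frac{1}{B + d{\left(-49,-187 \right)}} = \frac{1}{-81792 - -935} = \frac{1}{-81792 + 935} = \frac{1}{-80857} = - \frac{1}{80857}$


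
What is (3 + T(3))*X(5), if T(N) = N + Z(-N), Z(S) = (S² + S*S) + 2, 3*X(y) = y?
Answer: 130/3 ≈ 43.333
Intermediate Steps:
X(y) = y/3
Z(S) = 2 + 2*S² (Z(S) = (S² + S²) + 2 = 2*S² + 2 = 2 + 2*S²)
T(N) = 2 + N + 2*N² (T(N) = N + (2 + 2*(-N)²) = N + (2 + 2*N²) = 2 + N + 2*N²)
(3 + T(3))*X(5) = (3 + (2 + 3 + 2*3²))*((⅓)*5) = (3 + (2 + 3 + 2*9))*(5/3) = (3 + (2 + 3 + 18))*(5/3) = (3 + 23)*(5/3) = 26*(5/3) = 130/3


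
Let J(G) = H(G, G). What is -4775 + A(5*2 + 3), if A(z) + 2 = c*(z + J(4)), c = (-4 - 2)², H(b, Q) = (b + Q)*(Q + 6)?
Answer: -1429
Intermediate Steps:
H(b, Q) = (6 + Q)*(Q + b) (H(b, Q) = (Q + b)*(6 + Q) = (6 + Q)*(Q + b))
J(G) = 2*G² + 12*G (J(G) = G² + 6*G + 6*G + G*G = G² + 6*G + 6*G + G² = 2*G² + 12*G)
c = 36 (c = (-6)² = 36)
A(z) = 2878 + 36*z (A(z) = -2 + 36*(z + 2*4*(6 + 4)) = -2 + 36*(z + 2*4*10) = -2 + 36*(z + 80) = -2 + 36*(80 + z) = -2 + (2880 + 36*z) = 2878 + 36*z)
-4775 + A(5*2 + 3) = -4775 + (2878 + 36*(5*2 + 3)) = -4775 + (2878 + 36*(10 + 3)) = -4775 + (2878 + 36*13) = -4775 + (2878 + 468) = -4775 + 3346 = -1429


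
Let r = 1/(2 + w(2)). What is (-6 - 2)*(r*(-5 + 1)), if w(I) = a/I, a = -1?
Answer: 64/3 ≈ 21.333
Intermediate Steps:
w(I) = -1/I
r = ⅔ (r = 1/(2 - 1/2) = 1/(2 - 1*½) = 1/(2 - ½) = 1/(3/2) = ⅔ ≈ 0.66667)
(-6 - 2)*(r*(-5 + 1)) = (-6 - 2)*(2*(-5 + 1)/3) = -16*(-4)/3 = -8*(-8/3) = 64/3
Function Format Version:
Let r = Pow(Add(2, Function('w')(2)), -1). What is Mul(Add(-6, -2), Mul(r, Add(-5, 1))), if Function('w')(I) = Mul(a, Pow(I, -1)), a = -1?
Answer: Rational(64, 3) ≈ 21.333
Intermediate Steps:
Function('w')(I) = Mul(-1, Pow(I, -1))
r = Rational(2, 3) (r = Pow(Add(2, Mul(-1, Pow(2, -1))), -1) = Pow(Add(2, Mul(-1, Rational(1, 2))), -1) = Pow(Add(2, Rational(-1, 2)), -1) = Pow(Rational(3, 2), -1) = Rational(2, 3) ≈ 0.66667)
Mul(Add(-6, -2), Mul(r, Add(-5, 1))) = Mul(Add(-6, -2), Mul(Rational(2, 3), Add(-5, 1))) = Mul(-8, Mul(Rational(2, 3), -4)) = Mul(-8, Rational(-8, 3)) = Rational(64, 3)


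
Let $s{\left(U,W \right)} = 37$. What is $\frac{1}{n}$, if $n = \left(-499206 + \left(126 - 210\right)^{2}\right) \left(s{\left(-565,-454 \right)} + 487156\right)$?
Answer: $- \frac{1}{239772034950} \approx -4.1706 \cdot 10^{-12}$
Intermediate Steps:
$n = -239772034950$ ($n = \left(-499206 + \left(126 - 210\right)^{2}\right) \left(37 + 487156\right) = \left(-499206 + \left(-84\right)^{2}\right) 487193 = \left(-499206 + 7056\right) 487193 = \left(-492150\right) 487193 = -239772034950$)
$\frac{1}{n} = \frac{1}{-239772034950} = - \frac{1}{239772034950}$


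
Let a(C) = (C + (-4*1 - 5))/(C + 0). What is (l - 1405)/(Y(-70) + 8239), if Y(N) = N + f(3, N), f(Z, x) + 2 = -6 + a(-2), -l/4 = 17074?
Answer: -139402/16333 ≈ -8.5350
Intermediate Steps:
l = -68296 (l = -4*17074 = -68296)
a(C) = (-9 + C)/C (a(C) = (C + (-4 - 5))/C = (C - 9)/C = (-9 + C)/C)
f(Z, x) = -5/2 (f(Z, x) = -2 + (-6 + (-9 - 2)/(-2)) = -2 + (-6 - 1/2*(-11)) = -2 + (-6 + 11/2) = -2 - 1/2 = -5/2)
Y(N) = -5/2 + N (Y(N) = N - 5/2 = -5/2 + N)
(l - 1405)/(Y(-70) + 8239) = (-68296 - 1405)/((-5/2 - 70) + 8239) = -69701/(-145/2 + 8239) = -69701/16333/2 = -69701*2/16333 = -139402/16333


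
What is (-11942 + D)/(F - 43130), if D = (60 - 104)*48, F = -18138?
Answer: 7027/30634 ≈ 0.22939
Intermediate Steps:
D = -2112 (D = -44*48 = -2112)
(-11942 + D)/(F - 43130) = (-11942 - 2112)/(-18138 - 43130) = -14054/(-61268) = -14054*(-1/61268) = 7027/30634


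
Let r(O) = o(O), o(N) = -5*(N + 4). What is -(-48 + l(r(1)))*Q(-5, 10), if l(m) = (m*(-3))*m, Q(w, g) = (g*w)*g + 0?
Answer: -961500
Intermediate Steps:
o(N) = -20 - 5*N (o(N) = -5*(4 + N) = -20 - 5*N)
r(O) = -20 - 5*O
Q(w, g) = w*g² (Q(w, g) = w*g² + 0 = w*g²)
l(m) = -3*m² (l(m) = (-3*m)*m = -3*m²)
-(-48 + l(r(1)))*Q(-5, 10) = -(-48 - 3*(-20 - 5*1)²)*(-5*10²) = -(-48 - 3*(-20 - 5)²)*(-5*100) = -(-48 - 3*(-25)²)*(-500) = -(-48 - 3*625)*(-500) = -(-48 - 1875)*(-500) = -(-1923)*(-500) = -1*961500 = -961500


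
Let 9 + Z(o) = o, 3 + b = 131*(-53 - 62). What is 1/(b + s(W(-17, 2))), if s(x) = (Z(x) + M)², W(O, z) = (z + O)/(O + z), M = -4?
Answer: -1/14924 ≈ -6.7006e-5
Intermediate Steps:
W(O, z) = 1 (W(O, z) = (O + z)/(O + z) = 1)
b = -15068 (b = -3 + 131*(-53 - 62) = -3 + 131*(-115) = -3 - 15065 = -15068)
Z(o) = -9 + o
s(x) = (-13 + x)² (s(x) = ((-9 + x) - 4)² = (-13 + x)²)
1/(b + s(W(-17, 2))) = 1/(-15068 + (-13 + 1)²) = 1/(-15068 + (-12)²) = 1/(-15068 + 144) = 1/(-14924) = -1/14924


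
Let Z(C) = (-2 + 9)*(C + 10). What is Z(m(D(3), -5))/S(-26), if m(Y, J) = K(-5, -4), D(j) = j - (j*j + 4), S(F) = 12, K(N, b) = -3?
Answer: 49/12 ≈ 4.0833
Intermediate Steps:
D(j) = -4 + j - j² (D(j) = j - (j² + 4) = j - (4 + j²) = j + (-4 - j²) = -4 + j - j²)
m(Y, J) = -3
Z(C) = 70 + 7*C (Z(C) = 7*(10 + C) = 70 + 7*C)
Z(m(D(3), -5))/S(-26) = (70 + 7*(-3))/12 = (70 - 21)*(1/12) = 49*(1/12) = 49/12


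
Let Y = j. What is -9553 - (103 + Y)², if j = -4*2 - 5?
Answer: -17653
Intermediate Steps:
j = -13 (j = -8 - 5 = -13)
Y = -13
-9553 - (103 + Y)² = -9553 - (103 - 13)² = -9553 - 1*90² = -9553 - 1*8100 = -9553 - 8100 = -17653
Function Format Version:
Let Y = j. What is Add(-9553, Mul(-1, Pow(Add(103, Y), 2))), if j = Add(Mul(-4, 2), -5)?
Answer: -17653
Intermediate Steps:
j = -13 (j = Add(-8, -5) = -13)
Y = -13
Add(-9553, Mul(-1, Pow(Add(103, Y), 2))) = Add(-9553, Mul(-1, Pow(Add(103, -13), 2))) = Add(-9553, Mul(-1, Pow(90, 2))) = Add(-9553, Mul(-1, 8100)) = Add(-9553, -8100) = -17653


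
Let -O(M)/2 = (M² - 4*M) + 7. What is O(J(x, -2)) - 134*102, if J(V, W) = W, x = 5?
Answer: -13706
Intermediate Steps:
O(M) = -14 - 2*M² + 8*M (O(M) = -2*((M² - 4*M) + 7) = -2*(7 + M² - 4*M) = -14 - 2*M² + 8*M)
O(J(x, -2)) - 134*102 = (-14 - 2*(-2)² + 8*(-2)) - 134*102 = (-14 - 2*4 - 16) - 13668 = (-14 - 8 - 16) - 13668 = -38 - 13668 = -13706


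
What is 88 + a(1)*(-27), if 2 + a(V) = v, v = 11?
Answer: -155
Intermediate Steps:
a(V) = 9 (a(V) = -2 + 11 = 9)
88 + a(1)*(-27) = 88 + 9*(-27) = 88 - 243 = -155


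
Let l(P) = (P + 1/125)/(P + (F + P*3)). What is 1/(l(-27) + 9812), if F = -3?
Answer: 13875/136144874 ≈ 0.00010191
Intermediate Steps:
l(P) = (1/125 + P)/(-3 + 4*P) (l(P) = (P + 1/125)/(P + (-3 + P*3)) = (P + 1/125)/(P + (-3 + 3*P)) = (1/125 + P)/(-3 + 4*P))
1/(l(-27) + 9812) = 1/((1 + 125*(-27))/(125*(-3 + 4*(-27))) + 9812) = 1/((1 - 3375)/(125*(-3 - 108)) + 9812) = 1/((1/125)*(-3374)/(-111) + 9812) = 1/((1/125)*(-1/111)*(-3374) + 9812) = 1/(3374/13875 + 9812) = 1/(136144874/13875) = 13875/136144874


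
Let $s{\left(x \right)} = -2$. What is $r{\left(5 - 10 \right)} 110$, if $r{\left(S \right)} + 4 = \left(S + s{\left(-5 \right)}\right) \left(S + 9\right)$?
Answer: $-3520$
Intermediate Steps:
$r{\left(S \right)} = -4 + \left(-2 + S\right) \left(9 + S\right)$ ($r{\left(S \right)} = -4 + \left(S - 2\right) \left(S + 9\right) = -4 + \left(-2 + S\right) \left(9 + S\right)$)
$r{\left(5 - 10 \right)} 110 = \left(-22 + \left(5 - 10\right)^{2} + 7 \left(5 - 10\right)\right) 110 = \left(-22 + \left(-5\right)^{2} + 7 \left(-5\right)\right) 110 = \left(-22 + 25 - 35\right) 110 = \left(-32\right) 110 = -3520$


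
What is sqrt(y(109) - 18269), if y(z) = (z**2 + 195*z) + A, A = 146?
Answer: sqrt(15013) ≈ 122.53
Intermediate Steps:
y(z) = 146 + z**2 + 195*z (y(z) = (z**2 + 195*z) + 146 = 146 + z**2 + 195*z)
sqrt(y(109) - 18269) = sqrt((146 + 109**2 + 195*109) - 18269) = sqrt((146 + 11881 + 21255) - 18269) = sqrt(33282 - 18269) = sqrt(15013)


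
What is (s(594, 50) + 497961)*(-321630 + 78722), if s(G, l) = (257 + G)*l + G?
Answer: -131438733340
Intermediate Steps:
s(G, l) = G + l*(257 + G) (s(G, l) = l*(257 + G) + G = G + l*(257 + G))
(s(594, 50) + 497961)*(-321630 + 78722) = ((594 + 257*50 + 594*50) + 497961)*(-321630 + 78722) = ((594 + 12850 + 29700) + 497961)*(-242908) = (43144 + 497961)*(-242908) = 541105*(-242908) = -131438733340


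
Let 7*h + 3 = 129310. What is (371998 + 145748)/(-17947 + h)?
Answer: 604037/613 ≈ 985.38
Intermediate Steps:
h = 129307/7 (h = -3/7 + (1/7)*129310 = -3/7 + 129310/7 = 129307/7 ≈ 18472.)
(371998 + 145748)/(-17947 + h) = (371998 + 145748)/(-17947 + 129307/7) = 517746/(3678/7) = 517746*(7/3678) = 604037/613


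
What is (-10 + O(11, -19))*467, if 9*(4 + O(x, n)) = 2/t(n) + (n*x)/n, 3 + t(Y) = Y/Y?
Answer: -54172/9 ≈ -6019.1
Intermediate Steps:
t(Y) = -2 (t(Y) = -3 + Y/Y = -3 + 1 = -2)
O(x, n) = -37/9 + x/9 (O(x, n) = -4 + (2/(-2) + (n*x)/n)/9 = -4 + (2*(-½) + x)/9 = -4 + (-1 + x)/9 = -4 + (-⅑ + x/9) = -37/9 + x/9)
(-10 + O(11, -19))*467 = (-10 + (-37/9 + (⅑)*11))*467 = (-10 + (-37/9 + 11/9))*467 = (-10 - 26/9)*467 = -116/9*467 = -54172/9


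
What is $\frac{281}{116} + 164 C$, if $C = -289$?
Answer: $- \frac{5497655}{116} \approx -47394.0$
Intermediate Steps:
$\frac{281}{116} + 164 C = \frac{281}{116} + 164 \left(-289\right) = 281 \cdot \frac{1}{116} - 47396 = \frac{281}{116} - 47396 = - \frac{5497655}{116}$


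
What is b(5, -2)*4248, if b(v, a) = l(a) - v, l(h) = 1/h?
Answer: -23364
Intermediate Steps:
b(v, a) = 1/a - v
b(5, -2)*4248 = (1/(-2) - 1*5)*4248 = (-1/2 - 5)*4248 = -11/2*4248 = -23364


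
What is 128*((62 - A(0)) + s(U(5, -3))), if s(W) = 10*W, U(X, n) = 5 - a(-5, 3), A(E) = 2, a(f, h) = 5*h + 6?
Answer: -12800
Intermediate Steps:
a(f, h) = 6 + 5*h
U(X, n) = -16 (U(X, n) = 5 - (6 + 5*3) = 5 - (6 + 15) = 5 - 1*21 = 5 - 21 = -16)
128*((62 - A(0)) + s(U(5, -3))) = 128*((62 - 1*2) + 10*(-16)) = 128*((62 - 2) - 160) = 128*(60 - 160) = 128*(-100) = -12800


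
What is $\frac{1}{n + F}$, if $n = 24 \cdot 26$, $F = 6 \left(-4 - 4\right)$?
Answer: $\frac{1}{576} \approx 0.0017361$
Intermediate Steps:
$F = -48$ ($F = 6 \left(-8\right) = -48$)
$n = 624$
$\frac{1}{n + F} = \frac{1}{624 - 48} = \frac{1}{576}$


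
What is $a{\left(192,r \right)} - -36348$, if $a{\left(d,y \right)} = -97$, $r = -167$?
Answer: $36251$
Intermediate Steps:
$a{\left(192,r \right)} - -36348 = -97 - -36348 = -97 + 36348 = 36251$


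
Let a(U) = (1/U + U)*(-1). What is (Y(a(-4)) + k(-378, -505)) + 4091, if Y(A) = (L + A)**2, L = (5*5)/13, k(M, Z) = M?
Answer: 10142993/2704 ≈ 3751.1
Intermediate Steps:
L = 25/13 (L = 25*(1/13) = 25/13 ≈ 1.9231)
a(U) = -U - 1/U (a(U) = (U + 1/U)*(-1) = -U - 1/U)
Y(A) = (25/13 + A)**2
(Y(a(-4)) + k(-378, -505)) + 4091 = ((25 + 13*(-1*(-4) - 1/(-4)))**2/169 - 378) + 4091 = ((25 + 13*(4 - 1*(-1/4)))**2/169 - 378) + 4091 = ((25 + 13*(4 + 1/4))**2/169 - 378) + 4091 = ((25 + 13*(17/4))**2/169 - 378) + 4091 = ((25 + 221/4)**2/169 - 378) + 4091 = ((321/4)**2/169 - 378) + 4091 = ((1/169)*(103041/16) - 378) + 4091 = (103041/2704 - 378) + 4091 = -919071/2704 + 4091 = 10142993/2704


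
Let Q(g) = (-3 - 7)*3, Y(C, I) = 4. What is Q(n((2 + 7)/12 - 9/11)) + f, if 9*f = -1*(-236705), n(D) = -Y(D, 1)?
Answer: 236435/9 ≈ 26271.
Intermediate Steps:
n(D) = -4 (n(D) = -1*4 = -4)
Q(g) = -30 (Q(g) = -10*3 = -30)
f = 236705/9 (f = (-1*(-236705))/9 = (⅑)*236705 = 236705/9 ≈ 26301.)
Q(n((2 + 7)/12 - 9/11)) + f = -30 + 236705/9 = 236435/9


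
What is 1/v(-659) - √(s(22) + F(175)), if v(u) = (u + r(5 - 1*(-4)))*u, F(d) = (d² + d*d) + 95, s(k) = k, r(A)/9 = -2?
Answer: 1/446143 - √61367 ≈ -247.72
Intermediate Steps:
r(A) = -18 (r(A) = 9*(-2) = -18)
F(d) = 95 + 2*d² (F(d) = (d² + d²) + 95 = 2*d² + 95 = 95 + 2*d²)
v(u) = u*(-18 + u) (v(u) = (u - 18)*u = (-18 + u)*u = u*(-18 + u))
1/v(-659) - √(s(22) + F(175)) = 1/(-659*(-18 - 659)) - √(22 + (95 + 2*175²)) = 1/(-659*(-677)) - √(22 + (95 + 2*30625)) = 1/446143 - √(22 + (95 + 61250)) = 1/446143 - √(22 + 61345) = 1/446143 - √61367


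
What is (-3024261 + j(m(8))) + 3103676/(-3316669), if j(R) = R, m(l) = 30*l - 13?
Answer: -10029722926422/3316669 ≈ -3.0240e+6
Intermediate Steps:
m(l) = -13 + 30*l
(-3024261 + j(m(8))) + 3103676/(-3316669) = (-3024261 + (-13 + 30*8)) + 3103676/(-3316669) = (-3024261 + (-13 + 240)) + 3103676*(-1/3316669) = (-3024261 + 227) - 3103676/3316669 = -3024034 - 3103676/3316669 = -10029722926422/3316669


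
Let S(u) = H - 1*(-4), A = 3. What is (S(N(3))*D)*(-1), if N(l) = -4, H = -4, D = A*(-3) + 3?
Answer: 0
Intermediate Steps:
D = -6 (D = 3*(-3) + 3 = -9 + 3 = -6)
S(u) = 0 (S(u) = -4 - 1*(-4) = -4 + 4 = 0)
(S(N(3))*D)*(-1) = (0*(-6))*(-1) = 0*(-1) = 0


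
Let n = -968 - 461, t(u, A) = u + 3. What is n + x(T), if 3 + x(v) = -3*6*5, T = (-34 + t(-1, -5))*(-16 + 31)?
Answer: -1522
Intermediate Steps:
t(u, A) = 3 + u
T = -480 (T = (-34 + (3 - 1))*(-16 + 31) = (-34 + 2)*15 = -32*15 = -480)
x(v) = -93 (x(v) = -3 - 3*6*5 = -3 - 18*5 = -3 - 90 = -93)
n = -1429
n + x(T) = -1429 - 93 = -1522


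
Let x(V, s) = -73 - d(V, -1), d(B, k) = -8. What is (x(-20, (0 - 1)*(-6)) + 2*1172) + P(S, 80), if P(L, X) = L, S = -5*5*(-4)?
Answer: 2379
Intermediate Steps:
S = 100 (S = -25*(-4) = 100)
x(V, s) = -65 (x(V, s) = -73 - 1*(-8) = -73 + 8 = -65)
(x(-20, (0 - 1)*(-6)) + 2*1172) + P(S, 80) = (-65 + 2*1172) + 100 = (-65 + 2344) + 100 = 2279 + 100 = 2379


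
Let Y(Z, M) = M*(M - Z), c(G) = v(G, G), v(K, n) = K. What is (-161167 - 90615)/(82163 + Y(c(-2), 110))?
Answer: -251782/94483 ≈ -2.6648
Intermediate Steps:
c(G) = G
(-161167 - 90615)/(82163 + Y(c(-2), 110)) = (-161167 - 90615)/(82163 + 110*(110 - 1*(-2))) = -251782/(82163 + 110*(110 + 2)) = -251782/(82163 + 110*112) = -251782/(82163 + 12320) = -251782/94483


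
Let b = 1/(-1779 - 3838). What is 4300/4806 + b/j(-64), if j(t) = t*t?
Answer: 49465546397/55286378496 ≈ 0.89472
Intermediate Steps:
j(t) = t²
b = -1/5617 (b = 1/(-5617) = -1/5617 ≈ -0.00017803)
4300/4806 + b/j(-64) = 4300/4806 - 1/(5617*((-64)²)) = 4300*(1/4806) - 1/5617/4096 = 2150/2403 - 1/5617*1/4096 = 2150/2403 - 1/23007232 = 49465546397/55286378496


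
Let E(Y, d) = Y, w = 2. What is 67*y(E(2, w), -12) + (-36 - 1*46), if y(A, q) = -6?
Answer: -484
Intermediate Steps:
67*y(E(2, w), -12) + (-36 - 1*46) = 67*(-6) + (-36 - 1*46) = -402 + (-36 - 46) = -402 - 82 = -484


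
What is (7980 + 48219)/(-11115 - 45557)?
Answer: -5109/5152 ≈ -0.99165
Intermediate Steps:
(7980 + 48219)/(-11115 - 45557) = 56199/(-56672) = 56199*(-1/56672) = -5109/5152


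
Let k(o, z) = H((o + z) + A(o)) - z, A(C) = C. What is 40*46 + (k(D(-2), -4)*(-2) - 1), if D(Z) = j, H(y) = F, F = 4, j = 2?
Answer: 1823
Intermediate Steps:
H(y) = 4
D(Z) = 2
k(o, z) = 4 - z
40*46 + (k(D(-2), -4)*(-2) - 1) = 40*46 + ((4 - 1*(-4))*(-2) - 1) = 1840 + ((4 + 4)*(-2) - 1) = 1840 + (8*(-2) - 1) = 1840 + (-16 - 1) = 1840 - 17 = 1823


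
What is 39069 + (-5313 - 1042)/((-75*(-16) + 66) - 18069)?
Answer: 656482762/16803 ≈ 39069.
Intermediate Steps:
39069 + (-5313 - 1042)/((-75*(-16) + 66) - 18069) = 39069 - 6355/((1200 + 66) - 18069) = 39069 - 6355/(1266 - 18069) = 39069 - 6355/(-16803) = 39069 - 6355*(-1/16803) = 39069 + 6355/16803 = 656482762/16803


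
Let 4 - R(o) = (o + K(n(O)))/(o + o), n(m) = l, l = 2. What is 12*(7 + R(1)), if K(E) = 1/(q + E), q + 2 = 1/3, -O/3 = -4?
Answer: 108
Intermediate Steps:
O = 12 (O = -3*(-4) = 12)
n(m) = 2
q = -5/3 (q = -2 + 1/3 = -2 + ⅓ = -5/3 ≈ -1.6667)
K(E) = 1/(-5/3 + E)
R(o) = 4 - (3 + o)/(2*o) (R(o) = 4 - (o + 3/(-5 + 3*2))/(o + o) = 4 - (o + 3/(-5 + 6))/(2*o) = 4 - (o + 3/1)*1/(2*o) = 4 - (o + 3*1)*1/(2*o) = 4 - (o + 3)*1/(2*o) = 4 - (3 + o)*1/(2*o) = 4 - (3 + o)/(2*o))
12*(7 + R(1)) = 12*(7 + (½)*(-3 + 7*1)/1) = 12*(7 + (½)*1*(-3 + 7)) = 12*(7 + (½)*1*4) = 12*(7 + 2) = 12*9 = 108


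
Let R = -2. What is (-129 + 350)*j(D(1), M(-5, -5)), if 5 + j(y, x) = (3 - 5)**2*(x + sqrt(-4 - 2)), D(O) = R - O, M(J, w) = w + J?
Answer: -9945 + 884*I*sqrt(6) ≈ -9945.0 + 2165.3*I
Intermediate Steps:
M(J, w) = J + w
D(O) = -2 - O
j(y, x) = -5 + 4*x + 4*I*sqrt(6) (j(y, x) = -5 + (3 - 5)**2*(x + sqrt(-4 - 2)) = -5 + (-2)**2*(x + sqrt(-6)) = -5 + 4*(x + I*sqrt(6)) = -5 + (4*x + 4*I*sqrt(6)) = -5 + 4*x + 4*I*sqrt(6))
(-129 + 350)*j(D(1), M(-5, -5)) = (-129 + 350)*(-5 + 4*(-5 - 5) + 4*I*sqrt(6)) = 221*(-5 + 4*(-10) + 4*I*sqrt(6)) = 221*(-5 - 40 + 4*I*sqrt(6)) = 221*(-45 + 4*I*sqrt(6)) = -9945 + 884*I*sqrt(6)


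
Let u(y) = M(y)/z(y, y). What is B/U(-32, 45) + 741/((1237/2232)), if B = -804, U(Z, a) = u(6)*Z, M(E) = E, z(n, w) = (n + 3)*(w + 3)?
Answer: 33175791/19792 ≈ 1676.2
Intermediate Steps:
z(n, w) = (3 + n)*(3 + w)
u(y) = y/(9 + y² + 6*y) (u(y) = y/(9 + 3*y + 3*y + y*y) = y/(9 + 3*y + 3*y + y²) = y/(9 + y² + 6*y))
U(Z, a) = 2*Z/27 (U(Z, a) = (6/(9 + 6² + 6*6))*Z = (6/(9 + 36 + 36))*Z = (6/81)*Z = (6*(1/81))*Z = 2*Z/27)
B/U(-32, 45) + 741/((1237/2232)) = -804/((2/27)*(-32)) + 741/((1237/2232)) = -804/(-64/27) + 741/((1237*(1/2232))) = -804*(-27/64) + 741/(1237/2232) = 5427/16 + 741*(2232/1237) = 5427/16 + 1653912/1237 = 33175791/19792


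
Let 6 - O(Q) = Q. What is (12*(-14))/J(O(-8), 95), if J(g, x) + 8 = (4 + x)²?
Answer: -24/1399 ≈ -0.017155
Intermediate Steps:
O(Q) = 6 - Q
J(g, x) = -8 + (4 + x)²
(12*(-14))/J(O(-8), 95) = (12*(-14))/(-8 + (4 + 95)²) = -168/(-8 + 99²) = -168/(-8 + 9801) = -168/9793 = -168*1/9793 = -24/1399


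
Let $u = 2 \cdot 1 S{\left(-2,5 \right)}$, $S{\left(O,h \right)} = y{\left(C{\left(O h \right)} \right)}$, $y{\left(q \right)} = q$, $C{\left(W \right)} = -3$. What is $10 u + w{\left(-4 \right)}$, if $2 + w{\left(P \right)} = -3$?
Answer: $-65$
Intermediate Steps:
$S{\left(O,h \right)} = -3$
$w{\left(P \right)} = -5$ ($w{\left(P \right)} = -2 - 3 = -5$)
$u = -6$ ($u = 2 \cdot 1 \left(-3\right) = 2 \left(-3\right) = -6$)
$10 u + w{\left(-4 \right)} = 10 \left(-6\right) - 5 = -60 - 5 = -65$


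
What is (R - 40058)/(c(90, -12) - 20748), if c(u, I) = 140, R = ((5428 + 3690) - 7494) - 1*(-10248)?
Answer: 14093/10304 ≈ 1.3677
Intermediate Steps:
R = 11872 (R = (9118 - 7494) + 10248 = 1624 + 10248 = 11872)
(R - 40058)/(c(90, -12) - 20748) = (11872 - 40058)/(140 - 20748) = -28186/(-20608) = -28186*(-1/20608) = 14093/10304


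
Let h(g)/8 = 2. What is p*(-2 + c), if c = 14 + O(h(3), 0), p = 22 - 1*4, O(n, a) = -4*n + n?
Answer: -648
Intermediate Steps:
h(g) = 16 (h(g) = 8*2 = 16)
O(n, a) = -3*n
p = 18 (p = 22 - 4 = 18)
c = -34 (c = 14 - 3*16 = 14 - 48 = -34)
p*(-2 + c) = 18*(-2 - 34) = 18*(-36) = -648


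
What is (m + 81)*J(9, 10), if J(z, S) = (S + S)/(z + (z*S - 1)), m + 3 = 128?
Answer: 2060/49 ≈ 42.041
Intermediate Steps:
m = 125 (m = -3 + 128 = 125)
J(z, S) = 2*S/(-1 + z + S*z) (J(z, S) = (2*S)/(z + (S*z - 1)) = (2*S)/(z + (-1 + S*z)) = (2*S)/(-1 + z + S*z) = 2*S/(-1 + z + S*z))
(m + 81)*J(9, 10) = (125 + 81)*(2*10/(-1 + 9 + 10*9)) = 206*(2*10/(-1 + 9 + 90)) = 206*(2*10/98) = 206*(2*10*(1/98)) = 206*(10/49) = 2060/49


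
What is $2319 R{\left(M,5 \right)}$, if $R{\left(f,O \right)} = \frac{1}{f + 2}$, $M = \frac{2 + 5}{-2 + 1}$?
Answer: $- \frac{2319}{5} \approx -463.8$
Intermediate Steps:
$M = -7$ ($M = \frac{7}{-1} = 7 \left(-1\right) = -7$)
$R{\left(f,O \right)} = \frac{1}{2 + f}$
$2319 R{\left(M,5 \right)} = \frac{2319}{2 - 7} = \frac{2319}{-5} = 2319 \left(- \frac{1}{5}\right) = - \frac{2319}{5}$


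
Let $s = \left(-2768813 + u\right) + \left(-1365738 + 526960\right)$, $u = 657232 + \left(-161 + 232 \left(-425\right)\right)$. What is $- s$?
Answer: $3049120$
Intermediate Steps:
$u = 558471$ ($u = 657232 - 98761 = 558471$)
$s = -3049120$ ($s = \left(-2768813 + 558471\right) + \left(-1365738 + 526960\right) = -2210342 - 838778 = -3049120$)
$- s = \left(-1\right) \left(-3049120\right) = 3049120$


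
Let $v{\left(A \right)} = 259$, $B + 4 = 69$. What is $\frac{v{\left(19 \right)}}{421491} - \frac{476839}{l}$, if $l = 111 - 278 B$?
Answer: $\frac{28712571190}{1081365267} \approx 26.552$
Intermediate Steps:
$B = 65$ ($B = -4 + 69 = 65$)
$l = -17959$ ($l = 111 - 18070 = -17959$)
$\frac{v{\left(19 \right)}}{421491} - \frac{476839}{l} = \frac{259}{421491} - \frac{476839}{-17959} = 259 \cdot \frac{1}{421491} - - \frac{476839}{17959} = \frac{37}{60213} + \frac{476839}{17959} = \frac{28712571190}{1081365267}$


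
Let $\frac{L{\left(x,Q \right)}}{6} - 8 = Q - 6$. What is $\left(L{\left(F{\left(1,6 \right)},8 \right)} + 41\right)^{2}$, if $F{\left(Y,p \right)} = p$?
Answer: $10201$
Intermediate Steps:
$L{\left(x,Q \right)} = 12 + 6 Q$ ($L{\left(x,Q \right)} = 48 + 6 \left(Q - 6\right) = 48 + 6 \left(-6 + Q\right) = 48 + \left(-36 + 6 Q\right) = 12 + 6 Q$)
$\left(L{\left(F{\left(1,6 \right)},8 \right)} + 41\right)^{2} = \left(\left(12 + 6 \cdot 8\right) + 41\right)^{2} = \left(\left(12 + 48\right) + 41\right)^{2} = \left(60 + 41\right)^{2} = 101^{2} = 10201$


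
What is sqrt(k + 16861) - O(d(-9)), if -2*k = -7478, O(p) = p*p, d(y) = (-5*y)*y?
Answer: -164025 + 10*sqrt(206) ≈ -1.6388e+5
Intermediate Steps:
d(y) = -5*y**2
O(p) = p**2
k = 3739 (k = -1/2*(-7478) = 3739)
sqrt(k + 16861) - O(d(-9)) = sqrt(3739 + 16861) - (-5*(-9)**2)**2 = sqrt(20600) - (-5*81)**2 = 10*sqrt(206) - 1*(-405)**2 = 10*sqrt(206) - 1*164025 = 10*sqrt(206) - 164025 = -164025 + 10*sqrt(206)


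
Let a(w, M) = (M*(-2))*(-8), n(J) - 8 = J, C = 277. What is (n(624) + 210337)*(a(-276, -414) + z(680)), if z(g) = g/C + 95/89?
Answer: -34433228753253/24653 ≈ -1.3967e+9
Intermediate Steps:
n(J) = 8 + J
z(g) = 95/89 + g/277 (z(g) = g/277 + 95/89 = 95/89 + g/277)
a(w, M) = 16*M (a(w, M) = -2*M*(-8) = 16*M)
(n(624) + 210337)*(a(-276, -414) + z(680)) = ((8 + 624) + 210337)*(16*(-414) + (95/89 + (1/277)*680)) = (632 + 210337)*(-6624 + (95/89 + 680/277)) = 210969*(-6624 + 86835/24653) = 210969*(-163214637/24653) = -34433228753253/24653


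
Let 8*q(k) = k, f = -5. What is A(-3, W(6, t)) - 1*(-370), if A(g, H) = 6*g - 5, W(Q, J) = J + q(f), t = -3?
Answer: 347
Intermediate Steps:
q(k) = k/8
W(Q, J) = -5/8 + J (W(Q, J) = J + (1/8)*(-5) = J - 5/8 = -5/8 + J)
A(g, H) = -5 + 6*g
A(-3, W(6, t)) - 1*(-370) = (-5 + 6*(-3)) - 1*(-370) = (-5 - 18) + 370 = -23 + 370 = 347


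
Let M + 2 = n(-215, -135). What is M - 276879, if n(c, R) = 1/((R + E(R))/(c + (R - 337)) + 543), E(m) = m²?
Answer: -32759729048/118317 ≈ -2.7688e+5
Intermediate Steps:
n(c, R) = 1/(543 + (R + R²)/(-337 + R + c)) (n(c, R) = 1/((R + R²)/(c + (R - 337)) + 543) = 1/((R + R²)/(c + (-337 + R)) + 543) = 1/((R + R²)/(-337 + R + c) + 543) = 1/(543 + (R + R²)/(-337 + R + c)))
M = -236405/118317 (M = -2 + (-337 - 135 - 215)/(-182991 + (-135)² + 543*(-215) + 544*(-135)) = -2 - 687/(-182991 + 18225 - 116745 - 73440) = -2 - 687/(-354951) = -2 - 1/354951*(-687) = -2 + 229/118317 = -236405/118317 ≈ -1.9981)
M - 276879 = -236405/118317 - 276879 = -32759729048/118317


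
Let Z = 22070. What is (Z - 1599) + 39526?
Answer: 59997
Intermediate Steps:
(Z - 1599) + 39526 = (22070 - 1599) + 39526 = 20471 + 39526 = 59997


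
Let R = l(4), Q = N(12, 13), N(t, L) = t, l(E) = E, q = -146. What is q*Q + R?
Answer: -1748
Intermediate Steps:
Q = 12
R = 4
q*Q + R = -146*12 + 4 = -1752 + 4 = -1748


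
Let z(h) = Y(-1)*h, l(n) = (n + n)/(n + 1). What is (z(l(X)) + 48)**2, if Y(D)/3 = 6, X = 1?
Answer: 4356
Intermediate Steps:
Y(D) = 18 (Y(D) = 3*6 = 18)
l(n) = 2*n/(1 + n) (l(n) = (2*n)/(1 + n) = 2*n/(1 + n))
z(h) = 18*h
(z(l(X)) + 48)**2 = (18*(2*1/(1 + 1)) + 48)**2 = (18*(2*1/2) + 48)**2 = (18*(2*1*(1/2)) + 48)**2 = (18*1 + 48)**2 = (18 + 48)**2 = 66**2 = 4356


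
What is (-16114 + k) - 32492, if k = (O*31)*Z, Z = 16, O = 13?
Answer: -42158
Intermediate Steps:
k = 6448 (k = (13*31)*16 = 403*16 = 6448)
(-16114 + k) - 32492 = (-16114 + 6448) - 32492 = -9666 - 32492 = -42158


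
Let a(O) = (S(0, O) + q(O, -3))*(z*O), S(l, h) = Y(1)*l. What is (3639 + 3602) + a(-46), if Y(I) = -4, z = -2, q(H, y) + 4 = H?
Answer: 2641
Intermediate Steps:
q(H, y) = -4 + H
S(l, h) = -4*l
a(O) = -2*O*(-4 + O) (a(O) = (-4*0 + (-4 + O))*(-2*O) = (0 + (-4 + O))*(-2*O) = (-4 + O)*(-2*O) = -2*O*(-4 + O))
(3639 + 3602) + a(-46) = (3639 + 3602) + 2*(-46)*(4 - 1*(-46)) = 7241 + 2*(-46)*(4 + 46) = 7241 + 2*(-46)*50 = 7241 - 4600 = 2641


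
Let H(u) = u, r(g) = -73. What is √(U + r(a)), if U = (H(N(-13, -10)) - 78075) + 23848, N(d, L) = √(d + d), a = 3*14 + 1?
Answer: √(-54300 + I*√26) ≈ 0.011 + 233.02*I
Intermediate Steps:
a = 43 (a = 42 + 1 = 43)
N(d, L) = √2*√d (N(d, L) = √(2*d) = √2*√d)
U = -54227 + I*√26 (U = (√2*√(-13) - 78075) + 23848 = (√2*(I*√13) - 78075) + 23848 = (I*√26 - 78075) + 23848 = (-78075 + I*√26) + 23848 = -54227 + I*√26 ≈ -54227.0 + 5.099*I)
√(U + r(a)) = √((-54227 + I*√26) - 73) = √(-54300 + I*√26)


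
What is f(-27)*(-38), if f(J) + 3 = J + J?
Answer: 2166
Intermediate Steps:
f(J) = -3 + 2*J (f(J) = -3 + (J + J) = -3 + 2*J)
f(-27)*(-38) = (-3 + 2*(-27))*(-38) = (-3 - 54)*(-38) = -57*(-38) = 2166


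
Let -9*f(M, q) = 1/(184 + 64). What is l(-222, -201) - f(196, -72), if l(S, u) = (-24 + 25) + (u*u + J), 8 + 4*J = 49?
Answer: 90200143/2232 ≈ 40412.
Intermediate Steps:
J = 41/4 (J = -2 + (¼)*49 = -2 + 49/4 = 41/4 ≈ 10.250)
l(S, u) = 45/4 + u² (l(S, u) = (-24 + 25) + (u*u + 41/4) = 1 + (u² + 41/4) = 1 + (41/4 + u²) = 45/4 + u²)
f(M, q) = -1/2232 (f(M, q) = -1/(9*(184 + 64)) = -⅑/248 = -⅑*1/248 = -1/2232)
l(-222, -201) - f(196, -72) = (45/4 + (-201)²) - 1*(-1/2232) = (45/4 + 40401) + 1/2232 = 161649/4 + 1/2232 = 90200143/2232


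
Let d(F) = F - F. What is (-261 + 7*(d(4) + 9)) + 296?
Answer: 98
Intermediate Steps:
d(F) = 0
(-261 + 7*(d(4) + 9)) + 296 = (-261 + 7*(0 + 9)) + 296 = (-261 + 7*9) + 296 = (-261 + 63) + 296 = -198 + 296 = 98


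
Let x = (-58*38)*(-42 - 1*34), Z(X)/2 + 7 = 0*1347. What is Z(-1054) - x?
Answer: -167518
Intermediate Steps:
Z(X) = -14 (Z(X) = -14 + 2*(0*1347) = -14 + 2*0 = -14 + 0 = -14)
x = 167504 (x = -2204*(-42 - 34) = -2204*(-76) = 167504)
Z(-1054) - x = -14 - 1*167504 = -14 - 167504 = -167518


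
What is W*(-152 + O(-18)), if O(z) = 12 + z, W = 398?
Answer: -62884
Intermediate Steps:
W*(-152 + O(-18)) = 398*(-152 + (12 - 18)) = 398*(-152 - 6) = 398*(-158) = -62884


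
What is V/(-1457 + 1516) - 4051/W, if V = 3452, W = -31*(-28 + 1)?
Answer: 2650315/49383 ≈ 53.669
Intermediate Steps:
W = 837 (W = -31*(-27) = 837)
V/(-1457 + 1516) - 4051/W = 3452/(-1457 + 1516) - 4051/837 = 3452/59 - 4051*1/837 = 3452*(1/59) - 4051/837 = 3452/59 - 4051/837 = 2650315/49383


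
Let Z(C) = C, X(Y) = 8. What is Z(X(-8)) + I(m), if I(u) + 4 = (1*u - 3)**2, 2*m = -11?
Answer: 305/4 ≈ 76.250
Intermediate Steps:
m = -11/2 (m = (1/2)*(-11) = -11/2 ≈ -5.5000)
I(u) = -4 + (-3 + u)**2 (I(u) = -4 + (1*u - 3)**2 = -4 + (u - 3)**2 = -4 + (-3 + u)**2)
Z(X(-8)) + I(m) = 8 + (-4 + (-3 - 11/2)**2) = 8 + (-4 + (-17/2)**2) = 8 + (-4 + 289/4) = 8 + 273/4 = 305/4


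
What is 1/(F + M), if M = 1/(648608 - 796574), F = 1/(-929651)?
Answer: -137556739866/1077617 ≈ -1.2765e+5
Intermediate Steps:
F = -1/929651 ≈ -1.0757e-6
M = -1/147966 (M = 1/(-147966) = -1/147966 ≈ -6.7583e-6)
1/(F + M) = 1/(-1/929651 - 1/147966) = 1/(-1077617/137556739866) = -137556739866/1077617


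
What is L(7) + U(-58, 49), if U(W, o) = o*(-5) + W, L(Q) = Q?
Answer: -296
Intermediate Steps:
U(W, o) = W - 5*o (U(W, o) = -5*o + W = W - 5*o)
L(7) + U(-58, 49) = 7 + (-58 - 5*49) = 7 + (-58 - 245) = 7 - 303 = -296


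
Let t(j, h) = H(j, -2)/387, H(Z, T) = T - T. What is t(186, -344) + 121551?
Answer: 121551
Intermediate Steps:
H(Z, T) = 0
t(j, h) = 0 (t(j, h) = 0/387 = 0*(1/387) = 0)
t(186, -344) + 121551 = 0 + 121551 = 121551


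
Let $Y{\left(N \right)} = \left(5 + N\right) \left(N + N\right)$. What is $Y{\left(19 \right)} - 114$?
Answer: $798$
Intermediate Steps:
$Y{\left(N \right)} = 2 N \left(5 + N\right)$ ($Y{\left(N \right)} = \left(5 + N\right) 2 N = 2 N \left(5 + N\right)$)
$Y{\left(19 \right)} - 114 = 2 \cdot 19 \left(5 + 19\right) - 114 = 2 \cdot 19 \cdot 24 + \left(-1780 + 1666\right) = 912 - 114 = 798$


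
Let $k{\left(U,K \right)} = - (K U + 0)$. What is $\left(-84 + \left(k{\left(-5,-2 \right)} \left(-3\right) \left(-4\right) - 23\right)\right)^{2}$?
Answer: $51529$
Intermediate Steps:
$k{\left(U,K \right)} = - K U$
$\left(-84 + \left(k{\left(-5,-2 \right)} \left(-3\right) \left(-4\right) - 23\right)\right)^{2} = \left(-84 + \left(\left(-1\right) \left(-2\right) \left(-5\right) \left(-3\right) \left(-4\right) - 23\right)\right)^{2} = \left(-84 + \left(\left(-10\right) \left(-3\right) \left(-4\right) - 23\right)\right)^{2} = \left(-84 + \left(30 \left(-4\right) - 23\right)\right)^{2} = \left(-84 - 143\right)^{2} = \left(-227\right)^{2} = 51529$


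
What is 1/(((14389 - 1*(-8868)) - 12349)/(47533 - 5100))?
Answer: 42433/10908 ≈ 3.8901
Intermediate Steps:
1/(((14389 - 1*(-8868)) - 12349)/(47533 - 5100)) = 1/(((14389 + 8868) - 12349)/42433) = 1/((23257 - 12349)*(1/42433)) = 1/(10908*(1/42433)) = 1/(10908/42433) = 42433/10908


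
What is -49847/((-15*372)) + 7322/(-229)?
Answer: -29441797/1277820 ≈ -23.041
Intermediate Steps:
-49847/((-15*372)) + 7322/(-229) = -49847/(-5580) + 7322*(-1/229) = -49847*(-1/5580) - 7322/229 = 49847/5580 - 7322/229 = -29441797/1277820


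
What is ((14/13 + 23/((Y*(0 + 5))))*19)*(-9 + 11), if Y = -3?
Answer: -3382/195 ≈ -17.344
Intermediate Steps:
((14/13 + 23/((Y*(0 + 5))))*19)*(-9 + 11) = ((14/13 + 23/((-3*(0 + 5))))*19)*(-9 + 11) = ((14*(1/13) + 23/((-3*5)))*19)*2 = ((14/13 + 23/(-15))*19)*2 = ((14/13 + 23*(-1/15))*19)*2 = ((14/13 - 23/15)*19)*2 = -89/195*19*2 = -1691/195*2 = -3382/195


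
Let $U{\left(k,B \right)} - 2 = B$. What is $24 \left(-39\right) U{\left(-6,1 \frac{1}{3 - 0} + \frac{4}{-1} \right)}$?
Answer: $1560$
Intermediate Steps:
$U{\left(k,B \right)} = 2 + B$
$24 \left(-39\right) U{\left(-6,1 \frac{1}{3 - 0} + \frac{4}{-1} \right)} = 24 \left(-39\right) \left(2 + \left(1 \frac{1}{3 - 0} + \frac{4}{-1}\right)\right) = - 936 \left(2 + \left(1 \frac{1}{3 + 0} + 4 \left(-1\right)\right)\right) = - 936 \left(2 - \left(4 - \frac{1}{3}\right)\right) = - 936 \left(2 + \left(1 \cdot \frac{1}{3} - 4\right)\right) = - 936 \left(2 + \left(\frac{1}{3} - 4\right)\right) = - 936 \left(2 - \frac{11}{3}\right) = \left(-936\right) \left(- \frac{5}{3}\right) = 1560$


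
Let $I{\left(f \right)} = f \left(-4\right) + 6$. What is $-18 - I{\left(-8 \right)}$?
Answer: $-56$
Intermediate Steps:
$I{\left(f \right)} = 6 - 4 f$ ($I{\left(f \right)} = - 4 f + 6 = 6 - 4 f$)
$-18 - I{\left(-8 \right)} = -18 - \left(6 - -32\right) = -18 - \left(6 + 32\right) = -18 - 38 = -56$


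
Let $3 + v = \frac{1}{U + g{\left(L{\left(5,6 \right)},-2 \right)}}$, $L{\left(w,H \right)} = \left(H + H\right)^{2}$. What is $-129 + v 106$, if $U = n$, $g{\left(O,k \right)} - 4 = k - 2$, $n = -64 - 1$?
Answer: $- \frac{29161}{65} \approx -448.63$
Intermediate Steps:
$L{\left(w,H \right)} = 4 H^{2}$ ($L{\left(w,H \right)} = \left(2 H\right)^{2} = 4 H^{2}$)
$n = -65$
$g{\left(O,k \right)} = 2 + k$ ($g{\left(O,k \right)} = 4 + \left(k - 2\right) = 4 + \left(-2 + k\right) = 2 + k$)
$U = -65$
$v = - \frac{196}{65}$ ($v = -3 + \frac{1}{-65 + \left(2 - 2\right)} = -3 + \frac{1}{-65 + 0} = -3 + \frac{1}{-65} = -3 - \frac{1}{65} = - \frac{196}{65} \approx -3.0154$)
$-129 + v 106 = -129 - \frac{20776}{65} = - \frac{29161}{65}$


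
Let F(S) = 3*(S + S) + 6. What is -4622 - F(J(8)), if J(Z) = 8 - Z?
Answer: -4628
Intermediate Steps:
F(S) = 6 + 6*S (F(S) = 3*(2*S) + 6 = 6*S + 6 = 6 + 6*S)
-4622 - F(J(8)) = -4622 - (6 + 6*(8 - 1*8)) = -4622 - (6 + 6*(8 - 8)) = -4622 - (6 + 6*0) = -4622 - (6 + 0) = -4622 - 1*6 = -4622 - 6 = -4628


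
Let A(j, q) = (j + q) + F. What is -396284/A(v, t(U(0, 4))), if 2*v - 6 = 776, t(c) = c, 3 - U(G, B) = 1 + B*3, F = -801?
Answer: 14153/15 ≈ 943.53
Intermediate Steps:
U(G, B) = 2 - 3*B (U(G, B) = 3 - (1 + B*3) = 3 - (1 + 3*B) = 3 + (-1 - 3*B) = 2 - 3*B)
v = 391 (v = 3 + (½)*776 = 3 + 388 = 391)
A(j, q) = -801 + j + q (A(j, q) = (j + q) - 801 = -801 + j + q)
-396284/A(v, t(U(0, 4))) = -396284/(-801 + 391 + (2 - 3*4)) = -396284/(-801 + 391 + (2 - 12)) = -396284/(-801 + 391 - 10) = -396284/(-420) = -396284*(-1/420) = 14153/15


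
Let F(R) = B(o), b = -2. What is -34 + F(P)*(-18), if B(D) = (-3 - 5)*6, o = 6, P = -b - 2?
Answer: 830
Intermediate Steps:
P = 0 (P = -1*(-2) - 2 = 2 - 2 = 0)
B(D) = -48 (B(D) = -8*6 = -48)
F(R) = -48
-34 + F(P)*(-18) = -34 - 48*(-18) = -34 + 864 = 830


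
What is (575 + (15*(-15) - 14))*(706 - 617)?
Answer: 29904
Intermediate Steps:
(575 + (15*(-15) - 14))*(706 - 617) = (575 + (-225 - 14))*89 = (575 - 239)*89 = 336*89 = 29904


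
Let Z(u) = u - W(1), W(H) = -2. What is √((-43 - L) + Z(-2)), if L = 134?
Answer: I*√177 ≈ 13.304*I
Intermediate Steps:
Z(u) = 2 + u (Z(u) = u - 1*(-2) = u + 2 = 2 + u)
√((-43 - L) + Z(-2)) = √((-43 - 1*134) + (2 - 2)) = √((-43 - 134) + 0) = √(-177 + 0) = √(-177) = I*√177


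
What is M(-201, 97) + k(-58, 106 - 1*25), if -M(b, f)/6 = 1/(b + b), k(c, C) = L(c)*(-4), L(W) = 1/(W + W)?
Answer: 96/1943 ≈ 0.049408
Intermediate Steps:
L(W) = 1/(2*W)
k(c, C) = -2/c (k(c, C) = (1/(2*c))*(-4) = -2/c)
M(b, f) = -3/b (M(b, f) = -6/(b + b) = -6*1/(2*b) = -3/b)
M(-201, 97) + k(-58, 106 - 1*25) = -3/(-201) - 2/(-58) = -3*(-1/201) - 2*(-1/58) = 1/67 + 1/29 = 96/1943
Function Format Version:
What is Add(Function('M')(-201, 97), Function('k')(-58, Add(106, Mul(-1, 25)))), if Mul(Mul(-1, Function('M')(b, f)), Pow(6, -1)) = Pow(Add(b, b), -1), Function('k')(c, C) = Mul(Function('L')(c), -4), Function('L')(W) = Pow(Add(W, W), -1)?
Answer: Rational(96, 1943) ≈ 0.049408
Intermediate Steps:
Function('L')(W) = Mul(Rational(1, 2), Pow(W, -1)) (Function('L')(W) = Pow(Mul(2, W), -1) = Mul(Rational(1, 2), Pow(W, -1)))
Function('k')(c, C) = Mul(-2, Pow(c, -1)) (Function('k')(c, C) = Mul(Mul(Rational(1, 2), Pow(c, -1)), -4) = Mul(-2, Pow(c, -1)))
Function('M')(b, f) = Mul(-3, Pow(b, -1)) (Function('M')(b, f) = Mul(-6, Pow(Add(b, b), -1)) = Mul(-6, Pow(Mul(2, b), -1)) = Mul(-6, Mul(Rational(1, 2), Pow(b, -1))) = Mul(-3, Pow(b, -1)))
Add(Function('M')(-201, 97), Function('k')(-58, Add(106, Mul(-1, 25)))) = Add(Mul(-3, Pow(-201, -1)), Mul(-2, Pow(-58, -1))) = Add(Mul(-3, Rational(-1, 201)), Mul(-2, Rational(-1, 58))) = Add(Rational(1, 67), Rational(1, 29)) = Rational(96, 1943)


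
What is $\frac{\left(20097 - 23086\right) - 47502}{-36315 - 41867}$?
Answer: $\frac{50491}{78182} \approx 0.64581$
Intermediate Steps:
$\frac{\left(20097 - 23086\right) - 47502}{-36315 - 41867} = \frac{-2989 - 47502}{-78182} = \left(-50491\right) \left(- \frac{1}{78182}\right) = \frac{50491}{78182}$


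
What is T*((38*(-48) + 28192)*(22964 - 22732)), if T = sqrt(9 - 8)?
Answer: 6117376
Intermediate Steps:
T = 1 (T = sqrt(1) = 1)
T*((38*(-48) + 28192)*(22964 - 22732)) = 1*((38*(-48) + 28192)*(22964 - 22732)) = 1*((-1824 + 28192)*232) = 1*(26368*232) = 1*6117376 = 6117376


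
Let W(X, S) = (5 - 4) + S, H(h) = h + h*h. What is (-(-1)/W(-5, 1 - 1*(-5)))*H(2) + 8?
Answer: 62/7 ≈ 8.8571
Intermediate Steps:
H(h) = h + h²
W(X, S) = 1 + S
(-(-1)/W(-5, 1 - 1*(-5)))*H(2) + 8 = (-(-1)/(1 + (1 - 1*(-5))))*(2*(1 + 2)) + 8 = (-(-1)/(1 + (1 + 5)))*(2*3) + 8 = -(-1)/(1 + 6)*6 + 8 = -(-1)/7*6 + 8 = -1*(-⅐)*6 + 8 = (⅐)*6 + 8 = 6/7 + 8 = 62/7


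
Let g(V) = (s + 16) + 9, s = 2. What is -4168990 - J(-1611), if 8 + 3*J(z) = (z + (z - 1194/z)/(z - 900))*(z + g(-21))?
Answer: -2256000306094/449469 ≈ -5.0193e+6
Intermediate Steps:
g(V) = 27 (g(V) = (2 + 16) + 9 = 18 + 9 = 27)
J(z) = -8/3 + (27 + z)*(z + (z - 1194/z)/(-900 + z))/3 (J(z) = -8/3 + ((z + (z - 1194/z)/(z - 900))*(z + 27))/3 = -8/3 + ((z + (z - 1194/z)/(-900 + z))*(27 + z))/3 = -8/3 + ((27 + z)*(z + (z - 1194/z)/(-900 + z)))/3 = -8/3 + (27 + z)*(z + (z - 1194/z)/(-900 + z))/3)
-4168990 - J(-1611) = -4168990 - (-32238 + (-1611)**4 - 24281*(-1611)**2 - 872*(-1611)**3 + 6006*(-1611))/(3*(-1611)*(-900 - 1611)) = -4168990 - (-1)*(-32238 + 6735691093041 - 24281*2595321 - 872*(-4181062131) - 9675666)/(3*1611*(-2511)) = -4168990 - (-1)*(-1)*(-32238 + 6735691093041 - 63016989201 + 3645886178232 - 9675666)/(3*1611*2511) = -4168990 - (-1)*(-1)*10318550574168/(3*1611*2511) = -4168990 - 1*382168539784/449469 = -4168990 - 382168539784/449469 = -2256000306094/449469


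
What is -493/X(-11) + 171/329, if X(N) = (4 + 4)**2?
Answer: -151253/21056 ≈ -7.1834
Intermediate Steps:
X(N) = 64 (X(N) = 8**2 = 64)
-493/X(-11) + 171/329 = -493/64 + 171/329 = -151253/21056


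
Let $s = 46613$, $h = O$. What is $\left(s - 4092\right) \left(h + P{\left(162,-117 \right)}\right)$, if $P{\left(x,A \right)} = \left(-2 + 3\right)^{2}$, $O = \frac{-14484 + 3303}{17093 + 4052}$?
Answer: $\frac{423679244}{21145} \approx 20037.0$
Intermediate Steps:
$O = - \frac{11181}{21145} \approx -0.52878$
$P{\left(x,A \right)} = 1$ ($P{\left(x,A \right)} = 1^{2} = 1$)
$h = - \frac{11181}{21145} \approx -0.52878$
$\left(s - 4092\right) \left(h + P{\left(162,-117 \right)}\right) = \left(46613 - 4092\right) \left(- \frac{11181}{21145} + 1\right) = 42521 \cdot \frac{9964}{21145} = \frac{423679244}{21145}$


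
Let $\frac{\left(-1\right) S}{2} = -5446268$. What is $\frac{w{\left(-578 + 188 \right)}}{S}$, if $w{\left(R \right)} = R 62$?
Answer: $- \frac{6045}{2723134} \approx -0.0022199$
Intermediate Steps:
$S = 10892536$ ($S = \left(-2\right) \left(-5446268\right) = 10892536$)
$w{\left(R \right)} = 62 R$
$\frac{w{\left(-578 + 188 \right)}}{S} = \frac{62 \left(-578 + 188\right)}{10892536} = 62 \left(-390\right) \frac{1}{10892536} = \left(-24180\right) \frac{1}{10892536} = - \frac{6045}{2723134}$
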